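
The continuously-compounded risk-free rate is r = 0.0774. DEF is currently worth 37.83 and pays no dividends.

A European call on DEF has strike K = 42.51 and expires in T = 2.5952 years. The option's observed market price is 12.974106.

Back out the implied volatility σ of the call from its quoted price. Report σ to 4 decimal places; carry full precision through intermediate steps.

At σ = 0.5014 the Black–Scholes value reproduces the quote:
σ√T = 0.5014·√2.5952 = 0.807737
d₁ = (ln(S/K) + (r+σ²/2)T) / (σ√T) = (ln(37.83/42.51) + (0.0774+0.5014²/2)·2.5952) / 0.807737 = (-0.116637 + 0.527088) / 0.807737 = 0.508149
d₂ = d₁ − σ√T = 0.508149 − 0.807737 = -0.299587
e^{−rT} = 0.818020
N(d₁) = 0.694326,  N(d₂) = 0.382246
V = S·N(d₁) − K·e^{−rT}·N(d₂) = 26.266340 − 13.292234 = 12.974106 (the observed quote) — the price is monotone increasing in volatility, hence this σ is the only solution

sigma = 0.5014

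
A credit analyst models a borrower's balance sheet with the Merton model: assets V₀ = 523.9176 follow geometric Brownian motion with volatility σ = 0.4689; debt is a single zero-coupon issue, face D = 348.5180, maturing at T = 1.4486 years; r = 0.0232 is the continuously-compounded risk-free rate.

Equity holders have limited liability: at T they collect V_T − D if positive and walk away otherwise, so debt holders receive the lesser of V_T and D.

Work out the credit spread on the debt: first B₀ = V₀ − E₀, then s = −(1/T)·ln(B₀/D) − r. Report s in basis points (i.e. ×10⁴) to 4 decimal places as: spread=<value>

spread=615.6007

With assets at 523.9176 and a single debt payment of 348.5180 at 1.4486 years:
d₁ = [ln(V₀/D) + (r + σ²/2)T] / (σ√T)
   = [ln(523.9176/348.5180) + (0.0232 + 0.5·0.4689²)·1.4486] / (0.4689·√1.4486)
   = [0.407645 + 0.192857] / 0.564358 = 1.064045
d₂ = d₁ − σ√T = 1.064045 − 0.564358 = 0.499687
N(d₁) = 0.856346,  N(d₂) = 0.691352,  e^(−rT) = 0.966951
E₀ = V₀·N(d₁) − D·e^(−rT)·N(d₂)
   = 523.9176·0.856346 − 348.5180·0.966951·0.691352 = 215.669049
B₀ = V₀ − E₀ = 523.9176 − 215.669049 = 308.248551
spread = −(1/T)·ln(B₀/D) − r = −(1/1.4486)·ln(308.248551/348.5180) − 0.0232 = 0.06156007
in basis points: 0.06156007 × 10⁴ = 615.6007 bp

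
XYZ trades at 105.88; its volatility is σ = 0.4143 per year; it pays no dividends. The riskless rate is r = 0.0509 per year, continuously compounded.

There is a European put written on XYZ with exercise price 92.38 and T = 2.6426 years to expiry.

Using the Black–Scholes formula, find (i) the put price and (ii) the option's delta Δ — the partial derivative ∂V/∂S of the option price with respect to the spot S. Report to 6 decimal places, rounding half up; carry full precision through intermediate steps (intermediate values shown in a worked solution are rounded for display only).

σ√T = 0.4143·√2.6426 = 0.673489
d₁ = (ln(S/K) + (r+σ²/2)T) / (σ√T) = (ln(105.88/92.38) + (0.0509+0.4143²/2)·2.6426) / 0.673489 = (0.136396 + 0.361302) / 0.673489 = 0.738984
d₂ = d₁ − σ√T = 0.738984 − 0.673489 = 0.065495
e^{−rT} = 0.874146
N(−d₁) = 0.229958,  N(−d₂) = 0.473890
Put price V = K·e^{−rT}·N(−d₂) − S·N(−d₁) = 38.268296 − 24.347976 = 13.920321
Δ = −N(−d₁) = -0.229958

price = 13.920321
Δ = -0.229958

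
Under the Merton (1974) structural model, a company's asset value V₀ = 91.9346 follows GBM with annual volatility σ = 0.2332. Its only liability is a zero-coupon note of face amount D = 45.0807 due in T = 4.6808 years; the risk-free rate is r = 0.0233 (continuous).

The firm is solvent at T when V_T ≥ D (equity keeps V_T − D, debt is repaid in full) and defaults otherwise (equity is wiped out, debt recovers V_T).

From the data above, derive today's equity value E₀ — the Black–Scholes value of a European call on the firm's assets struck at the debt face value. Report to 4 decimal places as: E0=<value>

Equity is a call on the firm's assets struck at D = 45.0807:
d₁ = [ln(V₀/D) + (r + σ²/2)T] / (σ√T)
   = [ln(91.9346/45.0807) + (0.0233 + 0.5·0.2332²)·4.6808] / (0.2332·√4.6808)
   = [0.712623 + 0.236339] / 0.504532 = 1.880876
d₂ = d₁ − σ√T = 1.880876 − 0.504532 = 1.376345
N(d₁) = 0.970006,  N(d₂) = 0.915643,  e^(−rT) = 0.896674
E₀ = V₀·N(d₁) − D·e^(−rT)·N(d₂)
   = 91.9346·0.970006 − 45.0807·0.896674·0.915643 = 52.164335

E0=52.1643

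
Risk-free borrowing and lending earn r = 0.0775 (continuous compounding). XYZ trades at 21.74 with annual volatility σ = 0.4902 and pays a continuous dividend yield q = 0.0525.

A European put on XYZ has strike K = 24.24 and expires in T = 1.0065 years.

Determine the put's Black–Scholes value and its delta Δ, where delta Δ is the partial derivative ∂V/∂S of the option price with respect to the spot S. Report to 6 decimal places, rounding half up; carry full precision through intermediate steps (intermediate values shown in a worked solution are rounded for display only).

price = 5.139306
Δ = -0.445637

σ√T = 0.4902·√1.0065 = 0.491791
d₁ = (ln(S/K) + (r−q+σ²/2)T) / (σ√T) = (ln(21.74/24.24) + (0.0775−0.0525+0.4902²/2)·1.0065) / 0.491791 = (-0.108850 + 0.146091) / 0.491791 = 0.075726
d₂ = d₁ − σ√T = 0.075726 − 0.491791 = -0.416065
e^{−rT} = 0.924961
e^{−qT} = 0.948531
N(−d₁) = 0.469819,  N(−d₂) = 0.661319
Put price V = K·e^{−rT}·N(−d₂) − S·e^{−qT}·N(−d₁) = 14.827462 − 9.688156 = 5.139306
Δ = −e^{−qT}·N(−d₁) = -0.445637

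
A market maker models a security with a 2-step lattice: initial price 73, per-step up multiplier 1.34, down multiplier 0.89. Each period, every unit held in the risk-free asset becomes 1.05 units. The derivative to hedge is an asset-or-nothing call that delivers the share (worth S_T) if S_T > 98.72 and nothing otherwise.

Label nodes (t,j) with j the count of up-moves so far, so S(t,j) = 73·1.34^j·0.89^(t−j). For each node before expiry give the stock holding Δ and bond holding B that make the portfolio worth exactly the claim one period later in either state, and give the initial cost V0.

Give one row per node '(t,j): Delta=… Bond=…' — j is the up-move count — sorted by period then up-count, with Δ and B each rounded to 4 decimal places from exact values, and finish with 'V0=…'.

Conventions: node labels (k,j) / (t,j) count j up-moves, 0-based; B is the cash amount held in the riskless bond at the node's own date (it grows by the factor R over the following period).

(0,0): Delta=1.3512 Bond=-83.6063
(1,0): Delta=0.0000 Bond=0.0000
(1,1): Delta=2.9778 Bond=-246.8998
V0=15.0303

Arbitrage-free pricing uses the up-move probability p* = (R−d)/(u−d) = 0.3556, discounting each step at R = 1.05.
Terminal payoffs: V(2,0)=0.0000, V(2,1)=0.0000, V(2,2)=131.0788
Node (1,0) S=64.9700: V=(p*·0.0000+(1−p*)·0.0000)/1.05=0.0000; Δ=(0.0000−0.0000)/(87.0598−57.8233)=0.0000; B=V−Δ·S=0.0000
Node (1,1) S=97.8200: V=(p*·131.0788+(1−p*)·0.0000)/1.05=44.3865; Δ=(131.0788−0.0000)/(131.0788−87.0598)=2.9778; B=V−Δ·S=-246.8998
Node (0,0) S=73.0000: V=(p*·44.3865+(1−p*)·0.0000)/1.05=15.0303; Δ=(44.3865−0.0000)/(97.8200−64.9700)=1.3512; B=V−Δ·S=-83.6063
Check: Δ(0,0)·S0 + B(0,0) = 15.0303 = V0.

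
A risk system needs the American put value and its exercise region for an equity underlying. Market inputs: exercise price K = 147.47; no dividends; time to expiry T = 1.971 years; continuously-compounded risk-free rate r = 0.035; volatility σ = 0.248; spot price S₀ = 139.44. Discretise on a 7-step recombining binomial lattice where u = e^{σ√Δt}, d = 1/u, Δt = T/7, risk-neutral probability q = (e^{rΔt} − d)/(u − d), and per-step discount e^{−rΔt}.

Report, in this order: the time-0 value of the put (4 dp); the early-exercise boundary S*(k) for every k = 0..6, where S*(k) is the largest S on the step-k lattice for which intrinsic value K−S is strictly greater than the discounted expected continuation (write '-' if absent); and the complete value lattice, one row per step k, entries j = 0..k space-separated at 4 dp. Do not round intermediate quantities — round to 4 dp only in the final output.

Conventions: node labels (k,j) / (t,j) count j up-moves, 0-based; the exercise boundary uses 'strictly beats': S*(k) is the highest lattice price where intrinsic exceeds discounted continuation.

Δt=0.28157  u=1.14065  d=0.87669  q=0.50467  discount=0.99019
step 7 (expiry): payoffs max(K−S,0) = 91.9660 75.2549 53.5124 25.2238 0.0000 0.0000 0.0000 0.0000
step 6: (k=6,j=0): S=63.3106, K−S=84.1594, hold=82.7132 ⇒ V=84.1594 exercise | (k=6,j=1): S=82.3721, K−S=65.0979, hold=63.6518 ⇒ V=65.0979 exercise | (k=6,j=2): S=107.1726, K−S=40.2974, hold=38.8512 ⇒ V=40.2974 exercise | (k=6,j=3): S=139.4400, K−S=8.0300, hold=12.3716 ⇒ V=12.3716 continue | (k=6,j=4): S=181.4225, K−S=0.0000, hold=0.0000 ⇒ V=0.0000 continue | (k=6,j=5): S=236.0450, K−S=0.0000, hold=0.0000 ⇒ V=0.0000 continue | (k=6,j=6): S=307.1132, K−S=0.0000, hold=0.0000 ⇒ V=0.0000 continue  boundary S*=107.1726
step 5: (k=5,j=0): S=72.2151, K−S=75.2549, hold=73.8087 ⇒ V=75.2549 exercise | (k=5,j=1): S=93.9576, K−S=53.5124, hold=52.0662 ⇒ V=53.5124 exercise | (k=5,j=2): S=122.2462, K−S=25.2238, hold=25.9472 ⇒ V=25.9472 continue | (k=5,j=3): S=159.0520, K−S=0.0000, hold=6.0679 ⇒ V=6.0679 continue | (k=5,j=4): S=206.9393, K−S=0.0000, hold=0.0000 ⇒ V=0.0000 continue | (k=5,j=5): S=269.2444, K−S=0.0000, hold=0.0000 ⇒ V=0.0000 continue  boundary S*=93.9576
step 4: (k=4,j=0): S=82.3721, K−S=65.0979, hold=63.6518 ⇒ V=65.0979 exercise | (k=4,j=1): S=107.1726, K−S=40.2974, hold=39.2127 ⇒ V=40.2974 exercise | (k=4,j=2): S=139.4400, K−S=8.0300, hold=15.7587 ⇒ V=15.7587 continue | (k=4,j=3): S=181.4225, K−S=0.0000, hold=2.9762 ⇒ V=2.9762 continue | (k=4,j=4): S=236.0450, K−S=0.0000, hold=0.0000 ⇒ V=0.0000 continue  boundary S*=107.1726
step 3: (k=3,j=0): S=93.9576, K−S=53.5124, hold=52.0662 ⇒ V=53.5124 exercise | (k=3,j=1): S=122.2462, K−S=25.2238, hold=27.6397 ⇒ V=27.6397 continue | (k=3,j=2): S=159.0520, K−S=0.0000, hold=9.2165 ⇒ V=9.2165 continue | (k=3,j=3): S=206.9393, K−S=0.0000, hold=1.4597 ⇒ V=1.4597 continue  boundary S*=93.9576
step 2: (k=2,j=0): S=107.1726, K−S=40.2974, hold=40.0586 ⇒ V=40.2974 exercise | (k=2,j=1): S=139.4400, K−S=8.0300, hold=18.1622 ⇒ V=18.1622 continue | (k=2,j=2): S=181.4225, K−S=0.0000, hold=5.2499 ⇒ V=5.2499 continue  boundary S*=107.1726
step 1: (k=1,j=0): S=122.2462, K−S=25.2238, hold=28.8408 ⇒ V=28.8408 continue | (k=1,j=1): S=159.0520, K−S=0.0000, hold=11.5316 ⇒ V=11.5316 continue  boundary S*=-
step 0: (k=0,j=0): S=139.4400, K−S=8.0300, hold=19.9082 ⇒ V=19.9082 continue  boundary S*=-

price = 19.9082
boundary = - - 107.1726 93.9576 107.1726 93.9576 107.1726
tree:
19.9082
28.8408 11.5316
40.2974 18.1622 5.2499
53.5124 27.6397 9.2165 1.4597
65.0979 40.2974 15.7587 2.9762 0.0000
75.2549 53.5124 25.9472 6.0679 0.0000 0.0000
84.1594 65.0979 40.2974 12.3716 0.0000 0.0000 0.0000
91.9660 75.2549 53.5124 25.2238 0.0000 0.0000 0.0000 0.0000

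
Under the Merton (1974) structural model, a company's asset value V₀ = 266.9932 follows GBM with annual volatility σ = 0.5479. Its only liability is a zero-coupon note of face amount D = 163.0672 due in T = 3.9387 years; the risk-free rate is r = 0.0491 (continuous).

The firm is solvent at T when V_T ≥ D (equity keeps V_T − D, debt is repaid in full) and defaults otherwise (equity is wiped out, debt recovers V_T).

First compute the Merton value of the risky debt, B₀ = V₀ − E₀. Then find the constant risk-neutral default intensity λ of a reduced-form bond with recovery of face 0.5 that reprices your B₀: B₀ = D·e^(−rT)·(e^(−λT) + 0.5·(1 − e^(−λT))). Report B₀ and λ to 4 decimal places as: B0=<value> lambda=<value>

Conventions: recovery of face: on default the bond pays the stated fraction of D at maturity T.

Apply the equity-as-call identities (strike 163.0672, horizon 3.9387 years):
d₁ = [ln(V₀/D) + (r + σ²/2)T] / (σ√T)
   = [ln(266.9932/163.0672) + (0.0491 + 0.5·0.5479²)·3.9387] / (0.5479·√3.9387)
   = [0.493061 + 0.784578] / 1.087371 = 1.174980
d₂ = d₁ − σ√T = 1.174980 − 1.087371 = 0.087609
N(d₁) = 0.879999,  N(d₂) = 0.534906,  e^(−rT) = 0.824160
E₀ = V₀·N(d₁) − D·e^(−rT)·N(d₂)
   = 266.9932·0.879999 − 163.0672·0.824160·0.534906 = 163.065717
B₀ = V₀ − E₀ = 266.9932 − 163.065717 = 103.927483
e^(−λT) = (B₀·e^(rT)/D − 0.5)/(1 − 0.5) = (103.9275·1.213356/163.0672 − 0.5)/0.5 = 0.54661474
λ = −ln(0.54661474)/3.9387 = 0.153353

B0=103.9275 lambda=0.1534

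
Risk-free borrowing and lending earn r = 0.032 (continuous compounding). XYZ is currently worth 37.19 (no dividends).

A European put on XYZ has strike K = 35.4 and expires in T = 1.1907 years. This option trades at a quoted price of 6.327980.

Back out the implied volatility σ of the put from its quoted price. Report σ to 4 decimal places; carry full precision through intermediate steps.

At σ = 0.5087 the Black–Scholes value reproduces the quote:
σ√T = 0.5087·√1.1907 = 0.555089
d₁ = (ln(S/K) + (r+σ²/2)T) / (σ√T) = (ln(37.19/35.4) + (0.032+0.5087²/2)·1.1907) / 0.555089 = (0.049328 + 0.192165) / 0.555089 = 0.435052
d₂ = d₁ − σ√T = 0.435052 − 0.555089 = -0.120038
e^{−rT} = 0.962614
N(−d₁) = 0.331762,  N(−d₂) = 0.547773
V = K·e^{−rT}·N(−d₂) − S·N(−d₁) = 18.666225 − 12.338245 = 6.327980 (equal to the quote); since ∂V/∂σ > 0 for all σ, the implied volatility is unique

sigma = 0.5087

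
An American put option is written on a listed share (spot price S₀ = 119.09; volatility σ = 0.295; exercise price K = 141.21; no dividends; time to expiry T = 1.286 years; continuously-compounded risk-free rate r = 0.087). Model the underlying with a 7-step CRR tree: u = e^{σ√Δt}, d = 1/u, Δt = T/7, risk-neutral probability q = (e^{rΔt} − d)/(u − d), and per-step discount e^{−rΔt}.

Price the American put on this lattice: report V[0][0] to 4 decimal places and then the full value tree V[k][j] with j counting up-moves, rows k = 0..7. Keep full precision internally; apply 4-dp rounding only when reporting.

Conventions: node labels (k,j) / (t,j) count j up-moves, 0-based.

price = 24.6265
tree:
24.6265
36.2649 15.1328
48.7298 23.8587 7.9141
59.7142 36.2649 13.6664 3.0930
69.3939 48.7298 22.8041 6.0410 0.5930
77.9239 59.7142 36.2649 11.6520 1.2875 0.0000
85.4407 69.3939 48.7298 22.1200 2.7952 0.0000 0.0000
92.0647 77.9239 59.7142 36.2649 6.0685 0.0000 0.0000 0.0000

Δt=0.18371  u=1.13478  d=0.88122  q=0.53197  discount=0.98414
step 7 (expiry): payoffs max(K−S,0) = 92.0647 77.9239 59.7142 36.2649 6.0685 0.0000 0.0000 0.0000
k=6: (k=6,j=0): S=55.7693, K−S=85.4407, hold=83.2016 ⇒ V=85.4407 exercise | (k=6,j=1): S=71.8161, K−S=69.3939, hold=67.1548 ⇒ V=69.3939 exercise | (k=6,j=2): S=92.4802, K−S=48.7298, hold=46.4908 ⇒ V=48.7298 exercise | (k=6,j=3): S=119.0900, K−S=22.1200, hold=19.8810 ⇒ V=22.1200 exercise | (k=6,j=4): S=153.3564, K−S=0.0000, hold=2.7952 ⇒ V=2.7952 continue | (k=6,j=5): S=197.4825, K−S=0.0000, hold=0.0000 ⇒ V=0.0000 continue | (k=6,j=6): S=254.3052, K−S=0.0000, hold=0.0000 ⇒ V=0.0000 continue
k=5: (k=5,j=0): S=63.2861, K−S=77.9239, hold=75.6848 ⇒ V=77.9239 exercise | (k=5,j=1): S=81.4958, K−S=59.7142, hold=57.4751 ⇒ V=59.7142 exercise | (k=5,j=2): S=104.9451, K−S=36.2649, hold=34.0259 ⇒ V=36.2649 exercise | (k=5,j=3): S=135.1415, K−S=6.0685, hold=11.6520 ⇒ V=11.6520 continue | (k=5,j=4): S=174.0265, K−S=0.0000, hold=1.2875 ⇒ V=1.2875 continue | (k=5,j=5): S=224.1000, K−S=0.0000, hold=0.0000 ⇒ V=0.0000 continue
k=4: (k=4,j=0): S=71.8161, K−S=69.3939, hold=67.1548 ⇒ V=69.3939 exercise | (k=4,j=1): S=92.4802, K−S=48.7298, hold=46.4908 ⇒ V=48.7298 exercise | (k=4,j=2): S=119.0900, K−S=22.1200, hold=22.8041 ⇒ V=22.8041 continue | (k=4,j=3): S=153.3564, K−S=0.0000, hold=6.0410 ⇒ V=6.0410 continue | (k=4,j=4): S=197.4825, K−S=0.0000, hold=0.5930 ⇒ V=0.5930 continue
k=3: (k=3,j=0): S=81.4958, K−S=59.7142, hold=57.4751 ⇒ V=59.7142 exercise | (k=3,j=1): S=104.9451, K−S=36.2649, hold=34.3841 ⇒ V=36.2649 exercise | (k=3,j=2): S=135.1415, K−S=6.0685, hold=13.6664 ⇒ V=13.6664 continue | (k=3,j=3): S=174.0265, K−S=0.0000, hold=3.0930 ⇒ V=3.0930 continue
k=2: (k=2,j=0): S=92.4802, K−S=48.7298, hold=46.4908 ⇒ V=48.7298 exercise | (k=2,j=1): S=119.0900, K−S=22.1200, hold=23.8587 ⇒ V=23.8587 continue | (k=2,j=2): S=153.3564, K−S=0.0000, hold=7.9141 ⇒ V=7.9141 continue
k=1: (k=1,j=0): S=104.9451, K−S=36.2649, hold=34.9362 ⇒ V=36.2649 exercise | (k=1,j=1): S=135.1415, K−S=6.0685, hold=15.1328 ⇒ V=15.1328 continue
k=0: (k=0,j=0): S=119.0900, K−S=22.1200, hold=24.6265 ⇒ V=24.6265 continue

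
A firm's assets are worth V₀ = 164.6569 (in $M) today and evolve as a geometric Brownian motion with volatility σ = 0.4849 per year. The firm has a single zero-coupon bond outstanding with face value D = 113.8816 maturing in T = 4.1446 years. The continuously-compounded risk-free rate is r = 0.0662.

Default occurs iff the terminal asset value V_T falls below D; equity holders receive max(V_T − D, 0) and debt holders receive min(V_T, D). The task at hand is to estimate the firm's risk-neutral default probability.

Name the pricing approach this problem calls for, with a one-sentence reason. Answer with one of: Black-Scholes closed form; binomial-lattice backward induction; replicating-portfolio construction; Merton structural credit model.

Key observation: a levered firm with one bullet debt due at 4.1446 years is the canonical structural-credit setup: equity is a call on the firm's assets struck at the face value.

framework: Merton structural credit model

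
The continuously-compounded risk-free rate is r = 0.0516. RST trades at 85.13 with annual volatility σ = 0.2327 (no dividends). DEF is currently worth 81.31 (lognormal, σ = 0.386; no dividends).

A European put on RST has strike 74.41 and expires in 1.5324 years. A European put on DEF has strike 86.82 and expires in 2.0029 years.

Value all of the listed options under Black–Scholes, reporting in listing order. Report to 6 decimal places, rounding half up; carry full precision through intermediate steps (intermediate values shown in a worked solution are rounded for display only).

[RST put K=74.41]
σ√T = 0.2327·√1.5324 = 0.288060
d₁ = (ln(S/K) + (r+σ²/2)T) / (σ√T) = (ln(85.13/74.41) + (0.0516+0.2327²/2)·1.5324) / 0.288060 = (0.134589 + 0.120561) / 0.288060 = 0.885755
d₂ = d₁ − σ√T = 0.885755 − 0.288060 = 0.597695
e^{−rT} = 0.923974
N(−d₁) = 0.187875,  N(−d₂) = 0.275022
price = K·e^{−rT}·N(−d₂) − S·N(−d₁) = 18.908535 − 15.993789 = 2.914746
[DEF put K=86.82]
σ√T = 0.386·√2.0029 = 0.546282
d₁ = (ln(S/K) + (r+σ²/2)T) / (σ√T) = (ln(81.31/86.82) + (0.0516+0.386²/2)·2.0029) / 0.546282 = (-0.065568 + 0.252562) / 0.546282 = 0.342302
d₂ = d₁ − σ√T = 0.342302 − 0.546282 = -0.203980
e^{−rT} = 0.901812
N(−d₁) = 0.366062,  N(−d₂) = 0.580815
price = K·e^{−rT}·N(−d₂) − S·N(−d₁) = 45.475098 − 29.764473 = 15.710625

price(RST put K=74.41) = 2.914746
price(DEF put K=86.82) = 15.710625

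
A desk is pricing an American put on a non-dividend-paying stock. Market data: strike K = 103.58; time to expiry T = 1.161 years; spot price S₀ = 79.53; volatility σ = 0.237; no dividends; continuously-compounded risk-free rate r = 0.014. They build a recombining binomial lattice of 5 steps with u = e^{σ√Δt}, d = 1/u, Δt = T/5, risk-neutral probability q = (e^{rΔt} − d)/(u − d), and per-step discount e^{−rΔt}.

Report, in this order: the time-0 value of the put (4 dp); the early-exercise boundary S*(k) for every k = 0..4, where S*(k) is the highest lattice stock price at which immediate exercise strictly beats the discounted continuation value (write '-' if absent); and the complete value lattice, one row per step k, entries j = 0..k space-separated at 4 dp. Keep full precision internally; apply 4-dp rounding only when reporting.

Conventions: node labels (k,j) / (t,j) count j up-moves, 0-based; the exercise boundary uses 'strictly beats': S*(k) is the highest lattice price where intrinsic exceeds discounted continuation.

price = 25.1335
boundary = - 70.9468 63.2900 70.9468 79.5300
tree:
25.1335
32.6332 17.3609
40.2900 24.4308 9.9912
47.1205 32.6332 15.9095 3.7916
53.2138 40.2900 24.0500 7.3964 0.0000
58.6495 47.1205 32.6332 14.4284 0.0000 0.0000

params: Δt=0.23220 u=1.12098 d=0.89208 q=0.48570 e^(-rΔt)=0.99675
t_5 payoffs: 58.6495 47.1205 32.6332 14.4284 0.0000 0.0000
t_4: node(4,0) S=50.3662 payoff=53.2138 vs cont=52.8776 → 53.2138 [stop]  node(4,1) S=63.2900 payoff=40.2900 vs cont=39.9538 → 40.2900 [stop]  node(4,2) S=79.5300 payoff=24.0500 vs cont=23.7138 → 24.0500 [stop]  node(4,3) S=99.9371 payoff=3.6429 vs cont=7.3964 → 7.3964 [wait]  node(4,4) S=125.5807 payoff=0.0000 vs cont=0.0000 → 0.0000 [wait]  ⇒ S*(4)=79.5300
t_3: node(3,0) S=56.4595 payoff=47.1205 vs cont=46.7843 → 47.1205 [stop]  node(3,1) S=70.9468 payoff=32.6332 vs cont=32.2970 → 32.6332 [stop]  node(3,2) S=89.1516 payoff=14.4284 vs cont=15.9095 → 15.9095 [wait]  node(3,3) S=112.0276 payoff=0.0000 vs cont=3.7916 → 3.7916 [wait]  ⇒ S*(3)=70.9468
t_2: node(2,0) S=63.2900 payoff=40.2900 vs cont=39.9538 → 40.2900 [stop]  node(2,1) S=79.5300 payoff=24.0500 vs cont=24.4308 → 24.4308 [wait]  node(2,2) S=99.9371 payoff=3.6429 vs cont=9.9912 → 9.9912 [wait]  ⇒ S*(2)=63.2900
t_1: node(1,0) S=70.9468 payoff=32.6332 vs cont=32.4814 → 32.6332 [stop]  node(1,1) S=89.1516 payoff=14.4284 vs cont=17.3609 → 17.3609 [wait]  ⇒ S*(1)=70.9468
t_0: node(0,0) S=79.5300 payoff=24.0500 vs cont=25.1335 → 25.1335 [wait]  ⇒ S*(0)=-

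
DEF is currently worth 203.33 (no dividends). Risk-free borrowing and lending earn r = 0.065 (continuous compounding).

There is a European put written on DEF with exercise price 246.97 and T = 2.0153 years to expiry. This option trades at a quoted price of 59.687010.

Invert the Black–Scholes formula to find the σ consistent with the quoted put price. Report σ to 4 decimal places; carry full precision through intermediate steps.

At σ = 0.4514 the Black–Scholes value reproduces the quote:
σ√T = 0.4514·√2.0153 = 0.640813
d₁ = (ln(S/K) + (r+σ²/2)T) / (σ√T) = (ln(203.33/246.97) + (0.065+0.4514²/2)·2.0153) / 0.640813 = (-0.194437 + 0.336315) / 0.640813 = 0.221404
d₂ = d₁ − σ√T = 0.221404 − 0.640813 = -0.419409
e^{−rT} = 0.877223
N(−d₁) = 0.412389,  N(−d₂) = 0.662541
V = K·e^{−rT}·N(−d₂) − S·N(−d₁) = 143.538047 − 83.851037 = 59.687010 (the quoted price), and the Black–Scholes price is strictly increasing in σ, so σ is unique

sigma = 0.4514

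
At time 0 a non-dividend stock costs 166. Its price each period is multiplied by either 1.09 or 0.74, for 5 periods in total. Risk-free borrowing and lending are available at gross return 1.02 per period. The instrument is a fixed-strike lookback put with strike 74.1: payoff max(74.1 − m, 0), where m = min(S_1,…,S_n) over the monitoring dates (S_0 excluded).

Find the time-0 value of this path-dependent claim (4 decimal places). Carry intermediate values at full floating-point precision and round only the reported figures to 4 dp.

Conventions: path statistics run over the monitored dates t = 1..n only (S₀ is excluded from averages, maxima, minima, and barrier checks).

With p* = (R−d)/(u−d) = 0.8000, sum probability × payoff across the paths and divide by R^5.
Enumerate all 2^5 = 32 price paths (U = up ×1.09, D = down ×0.74); each path with k up-moves has probability p*^k·(1−p*)^(5−k).
DDDDD: m=36.8355, payoff=37.2645, prob=0.000320
UDDDD: m=54.2577, payoff=19.8423, prob=0.001280
DUDDD: m=54.2577, payoff=19.8423, prob=0.001280
UUDDD: m=79.9201, payoff=0.0000, prob=0.005120
DDUDD: m=54.2577, payoff=19.8423, prob=0.001280
UDUDD: m=79.9201, payoff=0.0000, prob=0.005120
DUUDD: m=79.9201, payoff=0.0000, prob=0.005120
UUUDD: m=117.7202, payoff=0.0000, prob=0.020480
DDDUD: m=54.2577, payoff=19.8423, prob=0.001280
UDDUD: m=79.9201, payoff=0.0000, prob=0.005120
DUDUD: m=79.9201, payoff=0.0000, prob=0.005120
UUDUD: m=117.7202, payoff=0.0000, prob=0.020480
DDUUD: m=79.9201, payoff=0.0000, prob=0.005120
UDUUD: m=117.7202, payoff=0.0000, prob=0.020480
DUUUD: m=117.7202, payoff=0.0000, prob=0.020480
UUUUD: m=173.3987, payoff=0.0000, prob=0.081920
DDDDU: m=49.7777, payoff=24.3223, prob=0.001280
UDDDU: m=73.3212, payoff=0.7788, prob=0.005120
DUDDU: m=73.3212, payoff=0.7788, prob=0.005120
UUDDU: m=108.0002, payoff=0.0000, prob=0.020480
DDUDU: m=73.3212, payoff=0.7788, prob=0.005120
UDUDU: m=108.0002, payoff=0.0000, prob=0.020480
DUUDU: m=108.0002, payoff=0.0000, prob=0.020480
UUUDU: m=159.0814, payoff=0.0000, prob=0.081920
DDDUU: m=67.2672, payoff=6.8328, prob=0.005120
UDDUU: m=99.0827, payoff=0.0000, prob=0.020480
DUDUU: m=99.0827, payoff=0.0000, prob=0.020480
UUDUU: m=145.9462, payoff=0.0000, prob=0.081920
DDUUU: m=90.9016, payoff=0.0000, prob=0.020480
UDUUU: m=133.8956, payoff=0.0000, prob=0.081920
DUUUU: m=122.8400, payoff=0.0000, prob=0.081920
UUUUU: m=180.9400, payoff=0.0000, prob=0.327680
Price = Σ prob·payoff / R^5 = 0.191596 / 1.104081 = 0.1735

price = 0.1735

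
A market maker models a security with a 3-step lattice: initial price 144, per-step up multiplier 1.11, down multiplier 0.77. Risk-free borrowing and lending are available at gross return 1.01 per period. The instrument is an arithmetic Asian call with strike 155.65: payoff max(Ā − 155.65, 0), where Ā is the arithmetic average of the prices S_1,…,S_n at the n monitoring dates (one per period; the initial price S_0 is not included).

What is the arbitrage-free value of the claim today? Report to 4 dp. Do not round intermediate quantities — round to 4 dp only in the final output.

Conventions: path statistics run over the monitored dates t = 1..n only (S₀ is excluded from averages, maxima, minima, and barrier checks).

price = 7.9811

Risk-neutral up-probability p* = (R−d)/(u−d) = (1.01−0.77)/(1.11−0.77) = 0.7059; the claim prices as the p*-weighted sum of path payoffs discounted by R^3.
Enumerate all 2^3 = 8 price paths (U = up ×1.11, D = down ×0.77); each path with k up-moves has probability p*^k·(1−p*)^(3−k).
DDD: Ā=87.3328, payoff=0.0000, prob=0.025443
UDD: Ā=125.8953, payoff=0.0000, prob=0.061062
DUD: Ā=109.5753, payoff=0.0000, prob=0.061062
UUD: Ā=157.9592, payoff=2.3092, prob=0.146550
DDU: Ā=97.0089, payoff=0.0000, prob=0.061062
UDU: Ā=139.8440, payoff=0.0000, prob=0.146550
DUU: Ā=123.5240, payoff=0.0000, prob=0.146550
UUU: Ā=178.0671, payoff=22.4171, prob=0.351720
Price = Σ prob·payoff / R^3 = 8.222952 / 1.030301 = 7.9811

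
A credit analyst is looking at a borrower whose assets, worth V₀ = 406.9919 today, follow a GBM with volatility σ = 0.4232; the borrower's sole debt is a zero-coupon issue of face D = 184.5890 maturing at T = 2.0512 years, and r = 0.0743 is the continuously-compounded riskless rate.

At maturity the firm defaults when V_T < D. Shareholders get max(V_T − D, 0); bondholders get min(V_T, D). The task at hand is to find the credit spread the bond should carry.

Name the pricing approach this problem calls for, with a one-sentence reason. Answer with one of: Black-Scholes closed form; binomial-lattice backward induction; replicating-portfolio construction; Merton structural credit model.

framework: Merton structural credit model

Key observation: a levered firm with one bullet debt due at 2.0512 years is the canonical structural-credit setup: equity is a call on the firm's assets struck at the face value.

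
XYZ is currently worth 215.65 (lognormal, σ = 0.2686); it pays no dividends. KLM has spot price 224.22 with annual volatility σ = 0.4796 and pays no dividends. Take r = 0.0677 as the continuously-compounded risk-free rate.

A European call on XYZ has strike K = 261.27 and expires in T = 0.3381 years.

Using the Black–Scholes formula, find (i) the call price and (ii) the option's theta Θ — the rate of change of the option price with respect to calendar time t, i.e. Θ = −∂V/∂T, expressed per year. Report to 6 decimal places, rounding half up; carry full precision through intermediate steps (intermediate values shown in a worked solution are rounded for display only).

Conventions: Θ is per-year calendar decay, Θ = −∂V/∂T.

σ√T = 0.2686·√0.3381 = 0.156181
d₁ = (ln(S/K) + (r+σ²/2)T) / (σ√T) = (ln(215.65/261.27) + (0.0677+0.2686²/2)·0.3381) / 0.156181 = (-0.191898 + 0.035086) / 0.156181 = -1.004039
d₂ = d₁ − σ√T = -1.004039 − 0.156181 = -1.160220
e^{−rT} = 0.977371
N(d₁) = 0.157680,  N(d₂) = 0.122980
Call price V = S·N(d₁) − K·e^{−rT}·N(d₂) = 34.003662 − 31.403766 = 2.599896
φ(d₁) = (1/√(2π))·e^{−d₁²/2} = 0.240993
Θ = −S·φ(d₁)·σ/(2√T) − r·K·e^{−rT}·N(d₂) = −12.003502 − 2.126035 = -14.129537

price = 2.599896
Θ = -14.129537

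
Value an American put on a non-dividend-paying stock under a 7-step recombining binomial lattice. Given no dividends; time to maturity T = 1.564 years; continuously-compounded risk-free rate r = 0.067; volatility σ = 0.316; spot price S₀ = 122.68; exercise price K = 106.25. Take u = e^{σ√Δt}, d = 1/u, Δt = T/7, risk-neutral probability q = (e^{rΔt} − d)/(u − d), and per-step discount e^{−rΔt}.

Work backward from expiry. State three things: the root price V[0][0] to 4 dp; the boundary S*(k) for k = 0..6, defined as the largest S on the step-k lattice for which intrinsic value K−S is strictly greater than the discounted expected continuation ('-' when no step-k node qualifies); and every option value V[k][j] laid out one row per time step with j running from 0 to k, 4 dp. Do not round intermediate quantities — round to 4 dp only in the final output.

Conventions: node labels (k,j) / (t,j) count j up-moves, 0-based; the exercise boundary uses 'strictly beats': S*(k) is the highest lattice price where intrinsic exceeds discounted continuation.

price = 7.2508
boundary = - - - 78.3728 67.4987 78.3728 90.9986
tree:
7.2508
11.7536 3.1898
18.4623 5.7312 0.8712
27.8772 10.0682 1.7829 0.0313
38.7513 17.1441 3.6477 0.0653 0.0000
48.1165 27.8772 7.4601 0.1361 0.0000 0.0000
56.1824 38.7513 15.2514 0.2838 0.0000 0.0000 0.0000
63.1292 48.1165 27.8772 0.5915 0.0000 0.0000 0.0000 0.0000

Δt=0.22343  u=1.16110  d=0.86125  q=0.51303  discount=0.98514
step 7 (expiry): payoffs max(K−S,0) = 63.1292 48.1165 27.8772 0.5915 0.0000 0.0000 0.0000 0.0000
step 6: (k=6,j=0): S=50.0676, K−S=56.1824, hold=54.6037 ⇒ V=56.1824 exercise | (k=6,j=1): S=67.4987, K−S=38.7513, hold=37.1726 ⇒ V=38.7513 exercise | (k=6,j=2): S=90.9986, K−S=15.2514, hold=13.6727 ⇒ V=15.2514 exercise | (k=6,j=3): S=122.6800, K−S=0.0000, hold=0.2838 ⇒ V=0.2838 continue | (k=6,j=4): S=165.3914, K−S=0.0000, hold=0.0000 ⇒ V=0.0000 continue | (k=6,j=5): S=222.9728, K−S=0.0000, hold=0.0000 ⇒ V=0.0000 continue | (k=6,j=6): S=300.6014, K−S=0.0000, hold=0.0000 ⇒ V=0.0000 continue  boundary S*=90.9986
step 5: (k=5,j=0): S=58.1335, K−S=48.1165, hold=46.5379 ⇒ V=48.1165 exercise | (k=5,j=1): S=78.3728, K−S=27.8772, hold=26.2985 ⇒ V=27.8772 exercise | (k=5,j=2): S=105.6585, K−S=0.5915, hold=7.4601 ⇒ V=7.4601 continue | (k=5,j=3): S=142.4437, K−S=0.0000, hold=0.1361 ⇒ V=0.1361 continue | (k=5,j=4): S=192.0359, K−S=0.0000, hold=0.0000 ⇒ V=0.0000 continue | (k=5,j=5): S=258.8937, K−S=0.0000, hold=0.0000 ⇒ V=0.0000 continue  boundary S*=78.3728
step 4: (k=4,j=0): S=67.4987, K−S=38.7513, hold=37.1726 ⇒ V=38.7513 exercise | (k=4,j=1): S=90.9986, K−S=15.2514, hold=17.1441 ⇒ V=17.1441 continue | (k=4,j=2): S=122.6800, K−S=0.0000, hold=3.6477 ⇒ V=3.6477 continue | (k=4,j=3): S=165.3914, K−S=0.0000, hold=0.0653 ⇒ V=0.0653 continue | (k=4,j=4): S=222.9728, K−S=0.0000, hold=0.0000 ⇒ V=0.0000 continue  boundary S*=67.4987
step 3: (k=3,j=0): S=78.3728, K−S=27.8772, hold=27.2551 ⇒ V=27.8772 exercise | (k=3,j=1): S=105.6585, K−S=0.5915, hold=10.0682 ⇒ V=10.0682 continue | (k=3,j=2): S=142.4437, K−S=0.0000, hold=1.7829 ⇒ V=1.7829 continue | (k=3,j=3): S=192.0359, K−S=0.0000, hold=0.0313 ⇒ V=0.0313 continue  boundary S*=78.3728
step 2: (k=2,j=0): S=90.9986, K−S=15.2514, hold=18.4623 ⇒ V=18.4623 continue | (k=2,j=1): S=122.6800, K−S=0.0000, hold=5.7312 ⇒ V=5.7312 continue | (k=2,j=2): S=165.3914, K−S=0.0000, hold=0.8712 ⇒ V=0.8712 continue  boundary S*=-
step 1: (k=1,j=0): S=105.6585, K−S=0.5915, hold=11.7536 ⇒ V=11.7536 continue | (k=1,j=1): S=142.4437, K−S=0.0000, hold=3.1898 ⇒ V=3.1898 continue  boundary S*=-
step 0: (k=0,j=0): S=122.6800, K−S=0.0000, hold=7.2508 ⇒ V=7.2508 continue  boundary S*=-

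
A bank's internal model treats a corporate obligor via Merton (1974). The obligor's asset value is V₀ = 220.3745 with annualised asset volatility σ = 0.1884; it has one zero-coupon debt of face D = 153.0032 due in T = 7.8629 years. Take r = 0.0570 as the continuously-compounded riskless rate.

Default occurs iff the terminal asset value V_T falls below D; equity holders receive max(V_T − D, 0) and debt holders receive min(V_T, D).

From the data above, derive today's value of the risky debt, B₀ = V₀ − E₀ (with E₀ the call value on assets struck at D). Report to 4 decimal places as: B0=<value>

B0=95.7109

With assets at 220.3745 and a single debt payment of 153.0032 at 7.8629 years:
d₁ = [ln(V₀/D) + (r + σ²/2)T] / (σ√T)
   = [ln(220.3745/153.0032) + (0.0570 + 0.5·0.1884²)·7.8629] / (0.1884·√7.8629)
   = [0.364870 + 0.587730] / 0.528290 = 1.803177
d₂ = d₁ − σ√T = 1.803177 − 0.528290 = 1.274887
N(d₁) = 0.964320,  N(d₂) = 0.898825,  e^(−rT) = 0.638786
E₀ = V₀·N(d₁) − D·e^(−rT)·N(d₂)
   = 220.3745·0.964320 − 153.0032·0.638786·0.898825 = 124.663578
B₀ = V₀ − E₀ = 220.3745 − 124.663578 = 95.710922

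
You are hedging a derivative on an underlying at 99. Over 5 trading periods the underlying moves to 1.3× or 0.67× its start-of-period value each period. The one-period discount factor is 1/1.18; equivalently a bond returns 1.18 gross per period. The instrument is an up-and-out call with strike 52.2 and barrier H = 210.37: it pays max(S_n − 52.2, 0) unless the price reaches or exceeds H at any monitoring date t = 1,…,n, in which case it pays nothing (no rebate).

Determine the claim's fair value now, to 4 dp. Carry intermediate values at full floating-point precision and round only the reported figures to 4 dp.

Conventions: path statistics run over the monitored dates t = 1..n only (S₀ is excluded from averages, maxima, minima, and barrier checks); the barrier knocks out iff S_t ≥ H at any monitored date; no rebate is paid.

With p* = (R−d)/(u−d) = 0.8095, sum probability × payoff across the paths and divide by R^5.
Enumerate all 2^5 = 32 price paths (U = up ×1.3, D = down ×0.67); each path with k up-moves has probability p*^k·(1−p*)^(5−k).
DDDDD: M=66.3300, payoff=0.0000, prob=0.000251
UDDDD: M=128.7000, payoff=0.0000, prob=0.001066
DUDDD: M=86.2290, payoff=0.0000, prob=0.001066
UUDDD: M=167.3100, payoff=0.0000, prob=0.004529
DDUDD: M=66.3300, payoff=0.0000, prob=0.001066
UDUDD: M=128.7000, payoff=0.0000, prob=0.004529
DUUDD: M=112.0977, payoff=0.0000, prob=0.004529
UUUDD: M=217.5030, payoff=0.0000, prob=0.019247
DDDUD: M=66.3300, payoff=0.0000, prob=0.001066
UDDUD: M=128.7000, payoff=0.0000, prob=0.004529
DUDUD: M=86.2290, payoff=0.0000, prob=0.004529
UUDUD: M=167.3100, payoff=45.4371, prob=0.019247
DDUUD: M=75.1055, payoff=0.0000, prob=0.004529
UDUUD: M=145.7270, payoff=45.4371, prob=0.019247
DUUUD: M=145.7270, payoff=45.4371, prob=0.019247
UUUUD: M=282.7539, payoff=0.0000, prob=0.081801
DDDDU: M=66.3300, payoff=0.0000, prob=0.001066
UDDDU: M=128.7000, payoff=0.0000, prob=0.004529
DUDDU: M=86.2290, payoff=0.0000, prob=0.004529
UUDDU: M=167.3100, payoff=45.4371, prob=0.019247
DDUDU: M=66.3300, payoff=0.0000, prob=0.004529
UDUDU: M=128.7000, payoff=45.4371, prob=0.019247
DUUDU: M=112.0977, payoff=45.4371, prob=0.019247
UUUDU: M=217.5030, payoff=0.0000, prob=0.081801
DDDUU: M=66.3300, payoff=0.0000, prob=0.004529
UDDUU: M=128.7000, payoff=45.4371, prob=0.019247
DUDUU: M=97.6371, payoff=45.4371, prob=0.019247
UUDUU: M=189.4451, payoff=137.2451, prob=0.081801
DDUUU: M=97.6371, payoff=45.4371, prob=0.019247
UDUUU: M=189.4451, payoff=137.2451, prob=0.081801
DUUUU: M=189.4451, payoff=137.2451, prob=0.081801
UUUUU: M=367.5801, payoff=0.0000, prob=0.347655
Price = Σ prob·payoff / R^5 = 41.551289 / 2.287758 = 18.1625

price = 18.1625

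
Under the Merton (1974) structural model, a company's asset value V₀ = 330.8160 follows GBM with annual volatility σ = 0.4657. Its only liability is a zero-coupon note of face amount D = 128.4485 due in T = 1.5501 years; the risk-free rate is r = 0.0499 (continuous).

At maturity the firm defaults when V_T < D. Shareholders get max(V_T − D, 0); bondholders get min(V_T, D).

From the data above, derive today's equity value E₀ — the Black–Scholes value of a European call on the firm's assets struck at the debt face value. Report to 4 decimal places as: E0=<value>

With assets at 330.8160 and a single debt payment of 128.4485 at 1.5501 years:
d₁ = [ln(V₀/D) + (r + σ²/2)T] / (σ√T)
   = [ln(330.8160/128.4485) + (0.0499 + 0.5·0.4657²)·1.5501] / (0.4657·√1.5501)
   = [0.946034 + 0.245440] / 0.579811 = 2.054938
d₂ = d₁ − σ√T = 2.054938 − 0.579811 = 1.475127
N(d₁) = 0.980057,  N(d₂) = 0.929911,  e^(−rT) = 0.925566
E₀ = V₀·N(d₁) − D·e^(−rT)·N(d₂)
   = 330.8160·0.980057 − 128.4485·0.925566·0.929911 = 213.663882

E0=213.6639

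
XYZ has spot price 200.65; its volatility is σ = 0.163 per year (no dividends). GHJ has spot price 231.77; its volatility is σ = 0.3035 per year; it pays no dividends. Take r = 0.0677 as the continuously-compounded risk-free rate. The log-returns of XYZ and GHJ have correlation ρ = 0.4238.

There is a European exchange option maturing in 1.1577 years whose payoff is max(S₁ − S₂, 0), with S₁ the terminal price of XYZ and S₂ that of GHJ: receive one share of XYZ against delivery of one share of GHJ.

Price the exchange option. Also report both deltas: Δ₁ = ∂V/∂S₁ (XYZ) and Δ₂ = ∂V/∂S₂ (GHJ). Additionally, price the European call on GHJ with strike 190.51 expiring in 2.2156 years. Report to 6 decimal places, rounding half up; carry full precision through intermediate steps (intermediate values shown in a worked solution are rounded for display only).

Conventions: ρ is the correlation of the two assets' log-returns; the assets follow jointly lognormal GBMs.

exchange price = 12.967999
Δ1 = 0.368941
Δ2 = -0.263451
price(GHJ call K=190.51) = 78.866674

σ_eff = √(σ₁² + σ₂² − 2ρσ₁σ₂) = √(0.163² + 0.3035² − 2·0.4238·0.163·0.3035) = 0.277038
d₁ = (ln(S₁/S₂) + (q₂ − q₁ + σ_eff²/2)T) / (σ_eff√T) = (ln(200.65/231.77) + (0.0 − 0.0 + 0.038375)·1.1577) / 0.298083 = -0.334660
d₂ = d₁ − σ_eff√T = -0.334660 − 0.298083 = -0.632744
N(d₁) = 0.368941,  N(d₂) = 0.263451
V = S₁·e^{−q₁T}·N(d₁) − S₂·e^{−q₂T}·N(d₂) = 74.027933 − 61.059934 = 12.967999
Δ₁ = e^{−q₁T}·N(d₁) = 0.368941;  Δ₂ = −e^{−q₂T}·N(d₂) = -0.263451
[vanilla: GHJ call K=190.51]
σ√T = 0.3035·√2.2156 = 0.451756
d₁ = (ln(S/K) + (r+σ²/2)T) / (σ√T) = (ln(231.77/190.51) + (0.0677+0.3035²/2)·2.2156) / 0.451756 = (0.196041 + 0.252038) / 0.451756 = 0.991859
d₂ = d₁ − σ√T = 0.991859 − 0.451756 = 0.540103
e^{−rT} = 0.860711
N(d₁) = 0.839367,  N(d₂) = 0.705437
price = S·N(d₁) − K·e^{−rT}·N(d₂) = 194.540075 − 115.673401 = 78.866674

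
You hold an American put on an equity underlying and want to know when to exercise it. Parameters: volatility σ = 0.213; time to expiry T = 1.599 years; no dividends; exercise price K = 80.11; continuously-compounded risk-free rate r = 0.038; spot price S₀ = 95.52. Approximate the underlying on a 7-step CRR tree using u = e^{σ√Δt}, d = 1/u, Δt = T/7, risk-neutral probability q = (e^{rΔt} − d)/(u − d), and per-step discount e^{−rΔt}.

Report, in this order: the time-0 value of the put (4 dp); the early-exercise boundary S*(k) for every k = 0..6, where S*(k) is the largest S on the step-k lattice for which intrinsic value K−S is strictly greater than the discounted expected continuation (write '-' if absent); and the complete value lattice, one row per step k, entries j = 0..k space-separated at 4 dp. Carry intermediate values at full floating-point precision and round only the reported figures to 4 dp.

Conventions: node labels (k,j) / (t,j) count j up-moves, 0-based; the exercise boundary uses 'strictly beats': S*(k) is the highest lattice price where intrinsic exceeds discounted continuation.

Δt=0.22843  u=1.10716  d=0.90321  q=0.51732  discount=0.99136
step 7 (expiry): payoffs max(K−S,0) = 33.2706 22.6937 9.7285 0.0000 0.0000 0.0000 0.0000 0.0000
step 6: (k=6,j=0): S=51.8589, K−S=28.2511, hold=27.5588 ⇒ V=28.2511 exercise | (k=6,j=1): S=63.5692, K−S=16.5408, hold=15.8484 ⇒ V=16.5408 exercise | (k=6,j=2): S=77.9239, K−S=2.1861, hold=4.6552 ⇒ V=4.6552 continue | (k=6,j=3): S=95.5200, K−S=0.0000, hold=0.0000 ⇒ V=0.0000 continue | (k=6,j=4): S=117.0895, K−S=0.0000, hold=0.0000 ⇒ V=0.0000 continue | (k=6,j=5): S=143.5297, K−S=0.0000, hold=0.0000 ⇒ V=0.0000 continue | (k=6,j=6): S=175.9404, K−S=0.0000, hold=0.0000 ⇒ V=0.0000 continue  boundary S*=63.5692
step 5: (k=5,j=0): S=57.4163, K−S=22.6937, hold=22.0014 ⇒ V=22.6937 exercise | (k=5,j=1): S=70.3815, K−S=9.7285, hold=10.3024 ⇒ V=10.3024 continue | (k=5,j=2): S=86.2745, K−S=0.0000, hold=2.2276 ⇒ V=2.2276 continue | (k=5,j=3): S=105.7563, K−S=0.0000, hold=0.0000 ⇒ V=0.0000 continue | (k=5,j=4): S=129.6373, K−S=0.0000, hold=0.0000 ⇒ V=0.0000 continue | (k=5,j=5): S=158.9109, K−S=0.0000, hold=0.0000 ⇒ V=0.0000 continue  boundary S*=57.4163
step 4: (k=4,j=0): S=63.5692, K−S=16.5408, hold=16.1427 ⇒ V=16.5408 exercise | (k=4,j=1): S=77.9239, K−S=2.1861, hold=6.0722 ⇒ V=6.0722 continue | (k=4,j=2): S=95.5200, K−S=0.0000, hold=1.0659 ⇒ V=1.0659 continue | (k=4,j=3): S=117.0895, K−S=0.0000, hold=0.0000 ⇒ V=0.0000 continue | (k=4,j=4): S=143.5297, K−S=0.0000, hold=0.0000 ⇒ V=0.0000 continue  boundary S*=63.5692
step 3: (k=3,j=0): S=70.3815, K−S=9.7285, hold=11.0291 ⇒ V=11.0291 continue | (k=3,j=1): S=86.2745, K−S=0.0000, hold=3.4523 ⇒ V=3.4523 continue | (k=3,j=2): S=105.7563, K−S=0.0000, hold=0.5101 ⇒ V=0.5101 continue | (k=3,j=3): S=129.6373, K−S=0.0000, hold=0.0000 ⇒ V=0.0000 continue  boundary S*=-
step 2: (k=2,j=0): S=77.9239, K−S=2.1861, hold=7.0480 ⇒ V=7.0480 continue | (k=2,j=1): S=95.5200, K−S=0.0000, hold=1.9135 ⇒ V=1.9135 continue | (k=2,j=2): S=117.0895, K−S=0.0000, hold=0.2441 ⇒ V=0.2441 continue  boundary S*=-
step 1: (k=1,j=0): S=86.2745, K−S=0.0000, hold=4.3539 ⇒ V=4.3539 continue | (k=1,j=1): S=105.7563, K−S=0.0000, hold=1.0408 ⇒ V=1.0408 continue  boundary S*=-
step 0: (k=0,j=0): S=95.5200, K−S=0.0000, hold=2.6172 ⇒ V=2.6172 continue  boundary S*=-

price = 2.6172
boundary = - - - - 63.5692 57.4163 63.5692
tree:
2.6172
4.3539 1.0408
7.0480 1.9135 0.2441
11.0291 3.4523 0.5101 0.0000
16.5408 6.0722 1.0659 0.0000 0.0000
22.6937 10.3024 2.2276 0.0000 0.0000 0.0000
28.2511 16.5408 4.6552 0.0000 0.0000 0.0000 0.0000
33.2706 22.6937 9.7285 0.0000 0.0000 0.0000 0.0000 0.0000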